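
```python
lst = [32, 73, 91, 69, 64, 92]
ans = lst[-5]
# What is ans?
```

lst has length 6. Negative index -5 maps to positive index 6 + (-5) = 1. lst[1] = 73.

73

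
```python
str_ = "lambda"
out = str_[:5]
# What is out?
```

str_ has length 6. The slice str_[:5] selects indices [0, 1, 2, 3, 4] (0->'l', 1->'a', 2->'m', 3->'b', 4->'d'), giving 'lambd'.

'lambd'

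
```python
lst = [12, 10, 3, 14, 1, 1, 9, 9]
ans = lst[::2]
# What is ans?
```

lst has length 8. The slice lst[::2] selects indices [0, 2, 4, 6] (0->12, 2->3, 4->1, 6->9), giving [12, 3, 1, 9].

[12, 3, 1, 9]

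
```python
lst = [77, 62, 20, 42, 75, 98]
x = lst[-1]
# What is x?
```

lst has length 6. Negative index -1 maps to positive index 6 + (-1) = 5. lst[5] = 98.

98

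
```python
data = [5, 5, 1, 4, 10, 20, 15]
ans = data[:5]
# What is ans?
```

data has length 7. The slice data[:5] selects indices [0, 1, 2, 3, 4] (0->5, 1->5, 2->1, 3->4, 4->10), giving [5, 5, 1, 4, 10].

[5, 5, 1, 4, 10]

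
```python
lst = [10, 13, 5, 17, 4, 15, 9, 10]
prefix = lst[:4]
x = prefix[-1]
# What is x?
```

lst has length 8. The slice lst[:4] selects indices [0, 1, 2, 3] (0->10, 1->13, 2->5, 3->17), giving [10, 13, 5, 17]. So prefix = [10, 13, 5, 17]. Then prefix[-1] = 17.

17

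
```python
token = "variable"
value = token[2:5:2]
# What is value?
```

token has length 8. The slice token[2:5:2] selects indices [2, 4] (2->'r', 4->'a'), giving 'ra'.

'ra'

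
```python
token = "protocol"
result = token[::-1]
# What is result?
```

token has length 8. The slice token[::-1] selects indices [7, 6, 5, 4, 3, 2, 1, 0] (7->'l', 6->'o', 5->'c', 4->'o', 3->'t', 2->'o', 1->'r', 0->'p'), giving 'locotorp'.

'locotorp'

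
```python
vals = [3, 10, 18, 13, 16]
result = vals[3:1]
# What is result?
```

vals has length 5. The slice vals[3:1] resolves to an empty index range, so the result is [].

[]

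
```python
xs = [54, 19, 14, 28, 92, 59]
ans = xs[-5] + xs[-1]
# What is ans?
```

xs has length 6. Negative index -5 maps to positive index 6 + (-5) = 1. xs[1] = 19.
xs has length 6. Negative index -1 maps to positive index 6 + (-1) = 5. xs[5] = 59.
Sum: 19 + 59 = 78.

78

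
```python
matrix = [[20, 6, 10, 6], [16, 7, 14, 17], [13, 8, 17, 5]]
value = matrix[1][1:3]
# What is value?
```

matrix[1] = [16, 7, 14, 17]. matrix[1] has length 4. The slice matrix[1][1:3] selects indices [1, 2] (1->7, 2->14), giving [7, 14].

[7, 14]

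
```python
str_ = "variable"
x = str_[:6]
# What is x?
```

str_ has length 8. The slice str_[:6] selects indices [0, 1, 2, 3, 4, 5] (0->'v', 1->'a', 2->'r', 3->'i', 4->'a', 5->'b'), giving 'variab'.

'variab'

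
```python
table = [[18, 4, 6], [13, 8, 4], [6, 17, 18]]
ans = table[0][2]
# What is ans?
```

table[0] = [18, 4, 6]. Taking column 2 of that row yields 6.

6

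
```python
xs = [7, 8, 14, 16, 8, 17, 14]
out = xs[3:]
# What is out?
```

xs has length 7. The slice xs[3:] selects indices [3, 4, 5, 6] (3->16, 4->8, 5->17, 6->14), giving [16, 8, 17, 14].

[16, 8, 17, 14]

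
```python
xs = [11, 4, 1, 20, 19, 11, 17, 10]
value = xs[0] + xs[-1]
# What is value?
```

xs has length 8. xs[0] = 11.
xs has length 8. Negative index -1 maps to positive index 8 + (-1) = 7. xs[7] = 10.
Sum: 11 + 10 = 21.

21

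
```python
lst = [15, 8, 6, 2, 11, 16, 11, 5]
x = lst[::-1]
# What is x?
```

lst has length 8. The slice lst[::-1] selects indices [7, 6, 5, 4, 3, 2, 1, 0] (7->5, 6->11, 5->16, 4->11, 3->2, 2->6, 1->8, 0->15), giving [5, 11, 16, 11, 2, 6, 8, 15].

[5, 11, 16, 11, 2, 6, 8, 15]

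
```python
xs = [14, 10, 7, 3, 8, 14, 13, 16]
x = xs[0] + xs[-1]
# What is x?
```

xs has length 8. xs[0] = 14.
xs has length 8. Negative index -1 maps to positive index 8 + (-1) = 7. xs[7] = 16.
Sum: 14 + 16 = 30.

30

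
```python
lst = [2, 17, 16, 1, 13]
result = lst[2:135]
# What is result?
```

lst has length 5. The slice lst[2:135] selects indices [2, 3, 4] (2->16, 3->1, 4->13), giving [16, 1, 13].

[16, 1, 13]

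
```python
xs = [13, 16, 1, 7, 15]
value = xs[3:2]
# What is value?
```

xs has length 5. The slice xs[3:2] resolves to an empty index range, so the result is [].

[]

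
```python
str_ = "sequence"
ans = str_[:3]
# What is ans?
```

str_ has length 8. The slice str_[:3] selects indices [0, 1, 2] (0->'s', 1->'e', 2->'q'), giving 'seq'.

'seq'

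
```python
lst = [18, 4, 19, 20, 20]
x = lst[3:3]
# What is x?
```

lst has length 5. The slice lst[3:3] resolves to an empty index range, so the result is [].

[]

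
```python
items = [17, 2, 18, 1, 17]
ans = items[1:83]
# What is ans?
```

items has length 5. The slice items[1:83] selects indices [1, 2, 3, 4] (1->2, 2->18, 3->1, 4->17), giving [2, 18, 1, 17].

[2, 18, 1, 17]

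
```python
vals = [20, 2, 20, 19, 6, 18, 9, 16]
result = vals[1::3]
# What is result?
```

vals has length 8. The slice vals[1::3] selects indices [1, 4, 7] (1->2, 4->6, 7->16), giving [2, 6, 16].

[2, 6, 16]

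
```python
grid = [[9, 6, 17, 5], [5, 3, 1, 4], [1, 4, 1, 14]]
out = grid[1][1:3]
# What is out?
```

grid[1] = [5, 3, 1, 4]. grid[1] has length 4. The slice grid[1][1:3] selects indices [1, 2] (1->3, 2->1), giving [3, 1].

[3, 1]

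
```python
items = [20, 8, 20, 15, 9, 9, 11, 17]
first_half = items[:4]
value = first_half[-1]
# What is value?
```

items has length 8. The slice items[:4] selects indices [0, 1, 2, 3] (0->20, 1->8, 2->20, 3->15), giving [20, 8, 20, 15]. So first_half = [20, 8, 20, 15]. Then first_half[-1] = 15.

15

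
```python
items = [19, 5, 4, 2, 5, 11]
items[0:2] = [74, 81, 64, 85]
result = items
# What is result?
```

items starts as [19, 5, 4, 2, 5, 11] (length 6). The slice items[0:2] covers indices [0, 1] with values [19, 5]. Replacing that slice with [74, 81, 64, 85] (different length) produces [74, 81, 64, 85, 4, 2, 5, 11].

[74, 81, 64, 85, 4, 2, 5, 11]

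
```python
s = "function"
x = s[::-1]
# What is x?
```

s has length 8. The slice s[::-1] selects indices [7, 6, 5, 4, 3, 2, 1, 0] (7->'n', 6->'o', 5->'i', 4->'t', 3->'c', 2->'n', 1->'u', 0->'f'), giving 'noitcnuf'.

'noitcnuf'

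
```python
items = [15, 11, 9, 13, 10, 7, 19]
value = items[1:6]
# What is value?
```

items has length 7. The slice items[1:6] selects indices [1, 2, 3, 4, 5] (1->11, 2->9, 3->13, 4->10, 5->7), giving [11, 9, 13, 10, 7].

[11, 9, 13, 10, 7]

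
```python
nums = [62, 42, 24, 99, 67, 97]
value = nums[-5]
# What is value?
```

nums has length 6. Negative index -5 maps to positive index 6 + (-5) = 1. nums[1] = 42.

42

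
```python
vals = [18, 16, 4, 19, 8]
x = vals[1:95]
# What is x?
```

vals has length 5. The slice vals[1:95] selects indices [1, 2, 3, 4] (1->16, 2->4, 3->19, 4->8), giving [16, 4, 19, 8].

[16, 4, 19, 8]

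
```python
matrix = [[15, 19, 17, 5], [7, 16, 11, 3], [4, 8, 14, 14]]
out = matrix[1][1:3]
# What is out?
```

matrix[1] = [7, 16, 11, 3]. matrix[1] has length 4. The slice matrix[1][1:3] selects indices [1, 2] (1->16, 2->11), giving [16, 11].

[16, 11]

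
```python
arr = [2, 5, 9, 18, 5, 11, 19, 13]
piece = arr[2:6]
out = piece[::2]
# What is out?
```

arr has length 8. The slice arr[2:6] selects indices [2, 3, 4, 5] (2->9, 3->18, 4->5, 5->11), giving [9, 18, 5, 11]. So piece = [9, 18, 5, 11]. piece has length 4. The slice piece[::2] selects indices [0, 2] (0->9, 2->5), giving [9, 5].

[9, 5]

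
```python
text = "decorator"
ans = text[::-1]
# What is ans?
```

text has length 9. The slice text[::-1] selects indices [8, 7, 6, 5, 4, 3, 2, 1, 0] (8->'r', 7->'o', 6->'t', 5->'a', 4->'r', 3->'o', 2->'c', 1->'e', 0->'d'), giving 'rotaroced'.

'rotaroced'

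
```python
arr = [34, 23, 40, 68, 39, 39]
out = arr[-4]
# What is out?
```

arr has length 6. Negative index -4 maps to positive index 6 + (-4) = 2. arr[2] = 40.

40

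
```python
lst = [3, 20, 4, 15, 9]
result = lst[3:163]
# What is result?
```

lst has length 5. The slice lst[3:163] selects indices [3, 4] (3->15, 4->9), giving [15, 9].

[15, 9]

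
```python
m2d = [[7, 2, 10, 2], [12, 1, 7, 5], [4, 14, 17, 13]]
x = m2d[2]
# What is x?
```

m2d has 3 rows. Row 2 is [4, 14, 17, 13].

[4, 14, 17, 13]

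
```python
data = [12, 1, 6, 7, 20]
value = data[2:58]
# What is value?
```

data has length 5. The slice data[2:58] selects indices [2, 3, 4] (2->6, 3->7, 4->20), giving [6, 7, 20].

[6, 7, 20]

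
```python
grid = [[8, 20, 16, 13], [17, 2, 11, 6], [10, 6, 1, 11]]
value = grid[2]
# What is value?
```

grid has 3 rows. Row 2 is [10, 6, 1, 11].

[10, 6, 1, 11]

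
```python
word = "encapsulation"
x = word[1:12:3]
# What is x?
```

word has length 13. The slice word[1:12:3] selects indices [1, 4, 7, 10] (1->'n', 4->'p', 7->'l', 10->'i'), giving 'npli'.

'npli'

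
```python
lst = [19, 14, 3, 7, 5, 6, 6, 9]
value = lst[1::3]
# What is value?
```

lst has length 8. The slice lst[1::3] selects indices [1, 4, 7] (1->14, 4->5, 7->9), giving [14, 5, 9].

[14, 5, 9]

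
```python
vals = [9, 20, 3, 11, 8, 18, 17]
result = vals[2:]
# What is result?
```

vals has length 7. The slice vals[2:] selects indices [2, 3, 4, 5, 6] (2->3, 3->11, 4->8, 5->18, 6->17), giving [3, 11, 8, 18, 17].

[3, 11, 8, 18, 17]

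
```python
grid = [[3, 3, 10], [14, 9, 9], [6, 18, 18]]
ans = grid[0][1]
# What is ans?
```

grid[0] = [3, 3, 10]. Taking column 1 of that row yields 3.

3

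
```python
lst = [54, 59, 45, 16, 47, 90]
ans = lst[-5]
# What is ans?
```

lst has length 6. Negative index -5 maps to positive index 6 + (-5) = 1. lst[1] = 59.

59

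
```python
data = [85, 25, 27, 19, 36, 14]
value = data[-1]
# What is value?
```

data has length 6. Negative index -1 maps to positive index 6 + (-1) = 5. data[5] = 14.

14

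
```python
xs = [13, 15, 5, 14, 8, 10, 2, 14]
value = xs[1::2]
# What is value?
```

xs has length 8. The slice xs[1::2] selects indices [1, 3, 5, 7] (1->15, 3->14, 5->10, 7->14), giving [15, 14, 10, 14].

[15, 14, 10, 14]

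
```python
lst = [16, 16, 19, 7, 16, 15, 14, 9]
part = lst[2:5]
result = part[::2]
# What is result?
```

lst has length 8. The slice lst[2:5] selects indices [2, 3, 4] (2->19, 3->7, 4->16), giving [19, 7, 16]. So part = [19, 7, 16]. part has length 3. The slice part[::2] selects indices [0, 2] (0->19, 2->16), giving [19, 16].

[19, 16]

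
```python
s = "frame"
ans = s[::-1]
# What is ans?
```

s has length 5. The slice s[::-1] selects indices [4, 3, 2, 1, 0] (4->'e', 3->'m', 2->'a', 1->'r', 0->'f'), giving 'emarf'.

'emarf'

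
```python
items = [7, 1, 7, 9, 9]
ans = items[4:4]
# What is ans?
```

items has length 5. The slice items[4:4] resolves to an empty index range, so the result is [].

[]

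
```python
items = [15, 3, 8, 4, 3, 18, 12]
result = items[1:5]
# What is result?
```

items has length 7. The slice items[1:5] selects indices [1, 2, 3, 4] (1->3, 2->8, 3->4, 4->3), giving [3, 8, 4, 3].

[3, 8, 4, 3]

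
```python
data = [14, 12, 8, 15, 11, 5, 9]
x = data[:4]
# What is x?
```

data has length 7. The slice data[:4] selects indices [0, 1, 2, 3] (0->14, 1->12, 2->8, 3->15), giving [14, 12, 8, 15].

[14, 12, 8, 15]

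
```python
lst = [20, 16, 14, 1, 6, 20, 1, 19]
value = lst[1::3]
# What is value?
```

lst has length 8. The slice lst[1::3] selects indices [1, 4, 7] (1->16, 4->6, 7->19), giving [16, 6, 19].

[16, 6, 19]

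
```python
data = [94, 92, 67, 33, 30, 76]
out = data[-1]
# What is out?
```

data has length 6. Negative index -1 maps to positive index 6 + (-1) = 5. data[5] = 76.

76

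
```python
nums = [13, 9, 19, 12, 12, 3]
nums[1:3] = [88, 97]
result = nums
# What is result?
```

nums starts as [13, 9, 19, 12, 12, 3] (length 6). The slice nums[1:3] covers indices [1, 2] with values [9, 19]. Replacing that slice with [88, 97] (same length) produces [13, 88, 97, 12, 12, 3].

[13, 88, 97, 12, 12, 3]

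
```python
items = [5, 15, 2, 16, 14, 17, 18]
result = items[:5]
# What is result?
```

items has length 7. The slice items[:5] selects indices [0, 1, 2, 3, 4] (0->5, 1->15, 2->2, 3->16, 4->14), giving [5, 15, 2, 16, 14].

[5, 15, 2, 16, 14]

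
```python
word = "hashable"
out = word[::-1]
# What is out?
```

word has length 8. The slice word[::-1] selects indices [7, 6, 5, 4, 3, 2, 1, 0] (7->'e', 6->'l', 5->'b', 4->'a', 3->'h', 2->'s', 1->'a', 0->'h'), giving 'elbahsah'.

'elbahsah'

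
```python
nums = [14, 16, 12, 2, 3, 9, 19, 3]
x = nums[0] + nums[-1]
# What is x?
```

nums has length 8. nums[0] = 14.
nums has length 8. Negative index -1 maps to positive index 8 + (-1) = 7. nums[7] = 3.
Sum: 14 + 3 = 17.

17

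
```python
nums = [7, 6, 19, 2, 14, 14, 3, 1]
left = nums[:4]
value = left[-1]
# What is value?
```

nums has length 8. The slice nums[:4] selects indices [0, 1, 2, 3] (0->7, 1->6, 2->19, 3->2), giving [7, 6, 19, 2]. So left = [7, 6, 19, 2]. Then left[-1] = 2.

2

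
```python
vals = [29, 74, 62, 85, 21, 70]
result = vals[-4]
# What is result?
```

vals has length 6. Negative index -4 maps to positive index 6 + (-4) = 2. vals[2] = 62.

62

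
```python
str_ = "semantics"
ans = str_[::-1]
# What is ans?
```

str_ has length 9. The slice str_[::-1] selects indices [8, 7, 6, 5, 4, 3, 2, 1, 0] (8->'s', 7->'c', 6->'i', 5->'t', 4->'n', 3->'a', 2->'m', 1->'e', 0->'s'), giving 'scitnames'.

'scitnames'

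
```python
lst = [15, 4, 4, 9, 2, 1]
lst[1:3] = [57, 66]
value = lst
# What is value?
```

lst starts as [15, 4, 4, 9, 2, 1] (length 6). The slice lst[1:3] covers indices [1, 2] with values [4, 4]. Replacing that slice with [57, 66] (same length) produces [15, 57, 66, 9, 2, 1].

[15, 57, 66, 9, 2, 1]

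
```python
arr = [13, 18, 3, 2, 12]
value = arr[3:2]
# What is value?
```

arr has length 5. The slice arr[3:2] resolves to an empty index range, so the result is [].

[]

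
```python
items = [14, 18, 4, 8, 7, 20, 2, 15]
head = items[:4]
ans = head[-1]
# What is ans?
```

items has length 8. The slice items[:4] selects indices [0, 1, 2, 3] (0->14, 1->18, 2->4, 3->8), giving [14, 18, 4, 8]. So head = [14, 18, 4, 8]. Then head[-1] = 8.

8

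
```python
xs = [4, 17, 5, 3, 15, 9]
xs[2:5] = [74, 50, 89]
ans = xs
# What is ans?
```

xs starts as [4, 17, 5, 3, 15, 9] (length 6). The slice xs[2:5] covers indices [2, 3, 4] with values [5, 3, 15]. Replacing that slice with [74, 50, 89] (same length) produces [4, 17, 74, 50, 89, 9].

[4, 17, 74, 50, 89, 9]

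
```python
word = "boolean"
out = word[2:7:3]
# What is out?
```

word has length 7. The slice word[2:7:3] selects indices [2, 5] (2->'o', 5->'a'), giving 'oa'.

'oa'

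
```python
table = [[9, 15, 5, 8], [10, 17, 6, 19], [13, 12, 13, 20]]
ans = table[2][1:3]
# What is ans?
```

table[2] = [13, 12, 13, 20]. table[2] has length 4. The slice table[2][1:3] selects indices [1, 2] (1->12, 2->13), giving [12, 13].

[12, 13]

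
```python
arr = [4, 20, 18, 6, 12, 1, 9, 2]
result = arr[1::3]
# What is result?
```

arr has length 8. The slice arr[1::3] selects indices [1, 4, 7] (1->20, 4->12, 7->2), giving [20, 12, 2].

[20, 12, 2]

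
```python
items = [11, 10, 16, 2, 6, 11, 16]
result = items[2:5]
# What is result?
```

items has length 7. The slice items[2:5] selects indices [2, 3, 4] (2->16, 3->2, 4->6), giving [16, 2, 6].

[16, 2, 6]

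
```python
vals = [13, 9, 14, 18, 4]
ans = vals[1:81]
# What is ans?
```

vals has length 5. The slice vals[1:81] selects indices [1, 2, 3, 4] (1->9, 2->14, 3->18, 4->4), giving [9, 14, 18, 4].

[9, 14, 18, 4]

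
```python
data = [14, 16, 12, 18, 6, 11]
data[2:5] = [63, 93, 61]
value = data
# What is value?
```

data starts as [14, 16, 12, 18, 6, 11] (length 6). The slice data[2:5] covers indices [2, 3, 4] with values [12, 18, 6]. Replacing that slice with [63, 93, 61] (same length) produces [14, 16, 63, 93, 61, 11].

[14, 16, 63, 93, 61, 11]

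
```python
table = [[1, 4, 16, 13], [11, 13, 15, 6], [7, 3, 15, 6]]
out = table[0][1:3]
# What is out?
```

table[0] = [1, 4, 16, 13]. table[0] has length 4. The slice table[0][1:3] selects indices [1, 2] (1->4, 2->16), giving [4, 16].

[4, 16]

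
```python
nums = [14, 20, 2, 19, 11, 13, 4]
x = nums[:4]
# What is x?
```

nums has length 7. The slice nums[:4] selects indices [0, 1, 2, 3] (0->14, 1->20, 2->2, 3->19), giving [14, 20, 2, 19].

[14, 20, 2, 19]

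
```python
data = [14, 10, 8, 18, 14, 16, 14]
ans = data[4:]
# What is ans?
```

data has length 7. The slice data[4:] selects indices [4, 5, 6] (4->14, 5->16, 6->14), giving [14, 16, 14].

[14, 16, 14]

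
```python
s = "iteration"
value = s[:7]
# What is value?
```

s has length 9. The slice s[:7] selects indices [0, 1, 2, 3, 4, 5, 6] (0->'i', 1->'t', 2->'e', 3->'r', 4->'a', 5->'t', 6->'i'), giving 'iterati'.

'iterati'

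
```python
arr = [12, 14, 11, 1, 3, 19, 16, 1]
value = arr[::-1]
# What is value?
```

arr has length 8. The slice arr[::-1] selects indices [7, 6, 5, 4, 3, 2, 1, 0] (7->1, 6->16, 5->19, 4->3, 3->1, 2->11, 1->14, 0->12), giving [1, 16, 19, 3, 1, 11, 14, 12].

[1, 16, 19, 3, 1, 11, 14, 12]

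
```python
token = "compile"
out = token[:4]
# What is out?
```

token has length 7. The slice token[:4] selects indices [0, 1, 2, 3] (0->'c', 1->'o', 2->'m', 3->'p'), giving 'comp'.

'comp'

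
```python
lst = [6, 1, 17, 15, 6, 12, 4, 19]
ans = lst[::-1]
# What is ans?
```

lst has length 8. The slice lst[::-1] selects indices [7, 6, 5, 4, 3, 2, 1, 0] (7->19, 6->4, 5->12, 4->6, 3->15, 2->17, 1->1, 0->6), giving [19, 4, 12, 6, 15, 17, 1, 6].

[19, 4, 12, 6, 15, 17, 1, 6]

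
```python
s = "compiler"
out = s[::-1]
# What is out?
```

s has length 8. The slice s[::-1] selects indices [7, 6, 5, 4, 3, 2, 1, 0] (7->'r', 6->'e', 5->'l', 4->'i', 3->'p', 2->'m', 1->'o', 0->'c'), giving 'relipmoc'.

'relipmoc'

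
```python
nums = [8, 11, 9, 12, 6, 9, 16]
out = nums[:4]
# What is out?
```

nums has length 7. The slice nums[:4] selects indices [0, 1, 2, 3] (0->8, 1->11, 2->9, 3->12), giving [8, 11, 9, 12].

[8, 11, 9, 12]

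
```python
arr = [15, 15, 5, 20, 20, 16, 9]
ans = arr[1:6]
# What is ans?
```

arr has length 7. The slice arr[1:6] selects indices [1, 2, 3, 4, 5] (1->15, 2->5, 3->20, 4->20, 5->16), giving [15, 5, 20, 20, 16].

[15, 5, 20, 20, 16]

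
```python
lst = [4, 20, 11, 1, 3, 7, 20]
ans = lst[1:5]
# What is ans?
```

lst has length 7. The slice lst[1:5] selects indices [1, 2, 3, 4] (1->20, 2->11, 3->1, 4->3), giving [20, 11, 1, 3].

[20, 11, 1, 3]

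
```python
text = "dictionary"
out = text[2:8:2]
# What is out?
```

text has length 10. The slice text[2:8:2] selects indices [2, 4, 6] (2->'c', 4->'i', 6->'n'), giving 'cin'.

'cin'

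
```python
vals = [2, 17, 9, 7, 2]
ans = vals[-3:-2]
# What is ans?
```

vals has length 5. The slice vals[-3:-2] selects indices [2] (2->9), giving [9].

[9]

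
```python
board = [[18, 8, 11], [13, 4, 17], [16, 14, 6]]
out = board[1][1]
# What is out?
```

board[1] = [13, 4, 17]. Taking column 1 of that row yields 4.

4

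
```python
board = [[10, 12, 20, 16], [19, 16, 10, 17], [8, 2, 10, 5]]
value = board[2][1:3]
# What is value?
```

board[2] = [8, 2, 10, 5]. board[2] has length 4. The slice board[2][1:3] selects indices [1, 2] (1->2, 2->10), giving [2, 10].

[2, 10]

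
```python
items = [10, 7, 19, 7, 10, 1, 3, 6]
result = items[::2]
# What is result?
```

items has length 8. The slice items[::2] selects indices [0, 2, 4, 6] (0->10, 2->19, 4->10, 6->3), giving [10, 19, 10, 3].

[10, 19, 10, 3]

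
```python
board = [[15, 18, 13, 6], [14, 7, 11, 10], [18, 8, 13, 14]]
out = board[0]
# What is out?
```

board has 3 rows. Row 0 is [15, 18, 13, 6].

[15, 18, 13, 6]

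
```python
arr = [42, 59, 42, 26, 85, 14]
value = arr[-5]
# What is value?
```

arr has length 6. Negative index -5 maps to positive index 6 + (-5) = 1. arr[1] = 59.

59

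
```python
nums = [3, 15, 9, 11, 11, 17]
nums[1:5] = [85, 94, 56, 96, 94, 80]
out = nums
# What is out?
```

nums starts as [3, 15, 9, 11, 11, 17] (length 6). The slice nums[1:5] covers indices [1, 2, 3, 4] with values [15, 9, 11, 11]. Replacing that slice with [85, 94, 56, 96, 94, 80] (different length) produces [3, 85, 94, 56, 96, 94, 80, 17].

[3, 85, 94, 56, 96, 94, 80, 17]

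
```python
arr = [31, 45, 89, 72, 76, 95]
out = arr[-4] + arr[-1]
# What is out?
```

arr has length 6. Negative index -4 maps to positive index 6 + (-4) = 2. arr[2] = 89.
arr has length 6. Negative index -1 maps to positive index 6 + (-1) = 5. arr[5] = 95.
Sum: 89 + 95 = 184.

184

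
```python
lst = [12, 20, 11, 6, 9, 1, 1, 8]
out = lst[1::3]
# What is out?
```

lst has length 8. The slice lst[1::3] selects indices [1, 4, 7] (1->20, 4->9, 7->8), giving [20, 9, 8].

[20, 9, 8]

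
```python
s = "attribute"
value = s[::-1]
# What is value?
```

s has length 9. The slice s[::-1] selects indices [8, 7, 6, 5, 4, 3, 2, 1, 0] (8->'e', 7->'t', 6->'u', 5->'b', 4->'i', 3->'r', 2->'t', 1->'t', 0->'a'), giving 'etubirtta'.

'etubirtta'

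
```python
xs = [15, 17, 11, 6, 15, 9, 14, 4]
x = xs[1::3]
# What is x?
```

xs has length 8. The slice xs[1::3] selects indices [1, 4, 7] (1->17, 4->15, 7->4), giving [17, 15, 4].

[17, 15, 4]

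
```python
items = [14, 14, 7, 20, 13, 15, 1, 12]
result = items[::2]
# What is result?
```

items has length 8. The slice items[::2] selects indices [0, 2, 4, 6] (0->14, 2->7, 4->13, 6->1), giving [14, 7, 13, 1].

[14, 7, 13, 1]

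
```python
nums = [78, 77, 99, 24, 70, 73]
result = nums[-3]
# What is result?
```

nums has length 6. Negative index -3 maps to positive index 6 + (-3) = 3. nums[3] = 24.

24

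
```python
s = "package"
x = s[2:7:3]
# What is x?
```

s has length 7. The slice s[2:7:3] selects indices [2, 5] (2->'c', 5->'g'), giving 'cg'.

'cg'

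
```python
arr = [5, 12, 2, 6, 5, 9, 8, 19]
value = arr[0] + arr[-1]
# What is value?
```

arr has length 8. arr[0] = 5.
arr has length 8. Negative index -1 maps to positive index 8 + (-1) = 7. arr[7] = 19.
Sum: 5 + 19 = 24.

24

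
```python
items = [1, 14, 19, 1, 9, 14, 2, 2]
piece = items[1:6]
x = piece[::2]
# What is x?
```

items has length 8. The slice items[1:6] selects indices [1, 2, 3, 4, 5] (1->14, 2->19, 3->1, 4->9, 5->14), giving [14, 19, 1, 9, 14]. So piece = [14, 19, 1, 9, 14]. piece has length 5. The slice piece[::2] selects indices [0, 2, 4] (0->14, 2->1, 4->14), giving [14, 1, 14].

[14, 1, 14]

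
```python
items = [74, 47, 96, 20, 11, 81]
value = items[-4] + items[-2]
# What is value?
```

items has length 6. Negative index -4 maps to positive index 6 + (-4) = 2. items[2] = 96.
items has length 6. Negative index -2 maps to positive index 6 + (-2) = 4. items[4] = 11.
Sum: 96 + 11 = 107.

107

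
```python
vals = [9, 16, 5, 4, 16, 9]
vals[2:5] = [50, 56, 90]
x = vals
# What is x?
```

vals starts as [9, 16, 5, 4, 16, 9] (length 6). The slice vals[2:5] covers indices [2, 3, 4] with values [5, 4, 16]. Replacing that slice with [50, 56, 90] (same length) produces [9, 16, 50, 56, 90, 9].

[9, 16, 50, 56, 90, 9]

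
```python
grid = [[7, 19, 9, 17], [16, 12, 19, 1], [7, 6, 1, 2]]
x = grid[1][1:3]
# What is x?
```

grid[1] = [16, 12, 19, 1]. grid[1] has length 4. The slice grid[1][1:3] selects indices [1, 2] (1->12, 2->19), giving [12, 19].

[12, 19]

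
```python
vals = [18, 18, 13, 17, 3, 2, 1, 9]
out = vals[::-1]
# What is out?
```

vals has length 8. The slice vals[::-1] selects indices [7, 6, 5, 4, 3, 2, 1, 0] (7->9, 6->1, 5->2, 4->3, 3->17, 2->13, 1->18, 0->18), giving [9, 1, 2, 3, 17, 13, 18, 18].

[9, 1, 2, 3, 17, 13, 18, 18]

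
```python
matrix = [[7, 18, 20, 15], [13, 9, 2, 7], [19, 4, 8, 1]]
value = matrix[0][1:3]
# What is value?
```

matrix[0] = [7, 18, 20, 15]. matrix[0] has length 4. The slice matrix[0][1:3] selects indices [1, 2] (1->18, 2->20), giving [18, 20].

[18, 20]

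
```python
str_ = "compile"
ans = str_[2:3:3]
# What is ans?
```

str_ has length 7. The slice str_[2:3:3] selects indices [2] (2->'m'), giving 'm'.

'm'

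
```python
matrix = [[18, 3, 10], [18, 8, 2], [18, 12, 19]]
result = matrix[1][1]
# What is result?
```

matrix[1] = [18, 8, 2]. Taking column 1 of that row yields 8.

8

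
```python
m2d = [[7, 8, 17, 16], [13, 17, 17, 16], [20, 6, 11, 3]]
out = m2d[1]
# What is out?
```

m2d has 3 rows. Row 1 is [13, 17, 17, 16].

[13, 17, 17, 16]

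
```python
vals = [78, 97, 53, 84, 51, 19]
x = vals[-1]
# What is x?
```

vals has length 6. Negative index -1 maps to positive index 6 + (-1) = 5. vals[5] = 19.

19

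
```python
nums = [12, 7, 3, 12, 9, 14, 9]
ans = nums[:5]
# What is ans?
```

nums has length 7. The slice nums[:5] selects indices [0, 1, 2, 3, 4] (0->12, 1->7, 2->3, 3->12, 4->9), giving [12, 7, 3, 12, 9].

[12, 7, 3, 12, 9]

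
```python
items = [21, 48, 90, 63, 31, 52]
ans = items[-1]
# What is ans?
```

items has length 6. Negative index -1 maps to positive index 6 + (-1) = 5. items[5] = 52.

52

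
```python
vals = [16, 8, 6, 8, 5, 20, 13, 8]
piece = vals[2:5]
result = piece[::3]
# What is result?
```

vals has length 8. The slice vals[2:5] selects indices [2, 3, 4] (2->6, 3->8, 4->5), giving [6, 8, 5]. So piece = [6, 8, 5]. piece has length 3. The slice piece[::3] selects indices [0] (0->6), giving [6].

[6]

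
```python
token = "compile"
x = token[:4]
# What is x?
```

token has length 7. The slice token[:4] selects indices [0, 1, 2, 3] (0->'c', 1->'o', 2->'m', 3->'p'), giving 'comp'.

'comp'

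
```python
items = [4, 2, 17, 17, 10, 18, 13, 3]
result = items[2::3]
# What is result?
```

items has length 8. The slice items[2::3] selects indices [2, 5] (2->17, 5->18), giving [17, 18].

[17, 18]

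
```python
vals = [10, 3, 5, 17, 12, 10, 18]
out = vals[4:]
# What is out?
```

vals has length 7. The slice vals[4:] selects indices [4, 5, 6] (4->12, 5->10, 6->18), giving [12, 10, 18].

[12, 10, 18]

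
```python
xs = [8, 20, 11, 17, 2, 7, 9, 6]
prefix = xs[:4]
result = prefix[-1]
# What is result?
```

xs has length 8. The slice xs[:4] selects indices [0, 1, 2, 3] (0->8, 1->20, 2->11, 3->17), giving [8, 20, 11, 17]. So prefix = [8, 20, 11, 17]. Then prefix[-1] = 17.

17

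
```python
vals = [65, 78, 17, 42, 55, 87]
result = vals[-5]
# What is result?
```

vals has length 6. Negative index -5 maps to positive index 6 + (-5) = 1. vals[1] = 78.

78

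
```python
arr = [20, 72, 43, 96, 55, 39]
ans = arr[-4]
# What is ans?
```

arr has length 6. Negative index -4 maps to positive index 6 + (-4) = 2. arr[2] = 43.

43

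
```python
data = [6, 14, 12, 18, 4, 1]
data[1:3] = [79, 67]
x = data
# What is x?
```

data starts as [6, 14, 12, 18, 4, 1] (length 6). The slice data[1:3] covers indices [1, 2] with values [14, 12]. Replacing that slice with [79, 67] (same length) produces [6, 79, 67, 18, 4, 1].

[6, 79, 67, 18, 4, 1]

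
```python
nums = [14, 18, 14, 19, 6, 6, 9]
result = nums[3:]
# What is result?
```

nums has length 7. The slice nums[3:] selects indices [3, 4, 5, 6] (3->19, 4->6, 5->6, 6->9), giving [19, 6, 6, 9].

[19, 6, 6, 9]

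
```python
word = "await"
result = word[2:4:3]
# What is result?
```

word has length 5. The slice word[2:4:3] selects indices [2] (2->'a'), giving 'a'.

'a'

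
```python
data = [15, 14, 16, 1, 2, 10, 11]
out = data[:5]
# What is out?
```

data has length 7. The slice data[:5] selects indices [0, 1, 2, 3, 4] (0->15, 1->14, 2->16, 3->1, 4->2), giving [15, 14, 16, 1, 2].

[15, 14, 16, 1, 2]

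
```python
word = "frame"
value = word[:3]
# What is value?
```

word has length 5. The slice word[:3] selects indices [0, 1, 2] (0->'f', 1->'r', 2->'a'), giving 'fra'.

'fra'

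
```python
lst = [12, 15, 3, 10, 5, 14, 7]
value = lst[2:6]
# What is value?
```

lst has length 7. The slice lst[2:6] selects indices [2, 3, 4, 5] (2->3, 3->10, 4->5, 5->14), giving [3, 10, 5, 14].

[3, 10, 5, 14]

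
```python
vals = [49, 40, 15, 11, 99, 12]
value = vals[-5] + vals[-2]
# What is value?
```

vals has length 6. Negative index -5 maps to positive index 6 + (-5) = 1. vals[1] = 40.
vals has length 6. Negative index -2 maps to positive index 6 + (-2) = 4. vals[4] = 99.
Sum: 40 + 99 = 139.

139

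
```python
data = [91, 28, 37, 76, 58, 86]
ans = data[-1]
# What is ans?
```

data has length 6. Negative index -1 maps to positive index 6 + (-1) = 5. data[5] = 86.

86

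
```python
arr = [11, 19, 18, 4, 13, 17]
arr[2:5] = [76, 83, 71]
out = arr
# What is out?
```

arr starts as [11, 19, 18, 4, 13, 17] (length 6). The slice arr[2:5] covers indices [2, 3, 4] with values [18, 4, 13]. Replacing that slice with [76, 83, 71] (same length) produces [11, 19, 76, 83, 71, 17].

[11, 19, 76, 83, 71, 17]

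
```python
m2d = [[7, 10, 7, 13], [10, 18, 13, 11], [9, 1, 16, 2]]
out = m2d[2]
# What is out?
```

m2d has 3 rows. Row 2 is [9, 1, 16, 2].

[9, 1, 16, 2]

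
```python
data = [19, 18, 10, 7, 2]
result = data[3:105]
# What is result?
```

data has length 5. The slice data[3:105] selects indices [3, 4] (3->7, 4->2), giving [7, 2].

[7, 2]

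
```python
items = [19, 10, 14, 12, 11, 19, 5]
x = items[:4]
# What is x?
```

items has length 7. The slice items[:4] selects indices [0, 1, 2, 3] (0->19, 1->10, 2->14, 3->12), giving [19, 10, 14, 12].

[19, 10, 14, 12]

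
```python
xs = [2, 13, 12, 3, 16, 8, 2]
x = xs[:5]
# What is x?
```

xs has length 7. The slice xs[:5] selects indices [0, 1, 2, 3, 4] (0->2, 1->13, 2->12, 3->3, 4->16), giving [2, 13, 12, 3, 16].

[2, 13, 12, 3, 16]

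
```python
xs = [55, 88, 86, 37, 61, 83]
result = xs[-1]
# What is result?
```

xs has length 6. Negative index -1 maps to positive index 6 + (-1) = 5. xs[5] = 83.

83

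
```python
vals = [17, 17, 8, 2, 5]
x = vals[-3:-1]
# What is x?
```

vals has length 5. The slice vals[-3:-1] selects indices [2, 3] (2->8, 3->2), giving [8, 2].

[8, 2]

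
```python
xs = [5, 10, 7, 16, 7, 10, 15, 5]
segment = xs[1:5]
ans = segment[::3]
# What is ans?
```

xs has length 8. The slice xs[1:5] selects indices [1, 2, 3, 4] (1->10, 2->7, 3->16, 4->7), giving [10, 7, 16, 7]. So segment = [10, 7, 16, 7]. segment has length 4. The slice segment[::3] selects indices [0, 3] (0->10, 3->7), giving [10, 7].

[10, 7]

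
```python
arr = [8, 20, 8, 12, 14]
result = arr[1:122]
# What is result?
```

arr has length 5. The slice arr[1:122] selects indices [1, 2, 3, 4] (1->20, 2->8, 3->12, 4->14), giving [20, 8, 12, 14].

[20, 8, 12, 14]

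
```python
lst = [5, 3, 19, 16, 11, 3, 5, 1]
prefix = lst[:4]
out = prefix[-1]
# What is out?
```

lst has length 8. The slice lst[:4] selects indices [0, 1, 2, 3] (0->5, 1->3, 2->19, 3->16), giving [5, 3, 19, 16]. So prefix = [5, 3, 19, 16]. Then prefix[-1] = 16.

16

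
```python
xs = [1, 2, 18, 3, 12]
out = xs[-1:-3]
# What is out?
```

xs has length 5. The slice xs[-1:-3] resolves to an empty index range, so the result is [].

[]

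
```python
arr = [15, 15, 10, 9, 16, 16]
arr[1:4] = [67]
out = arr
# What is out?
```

arr starts as [15, 15, 10, 9, 16, 16] (length 6). The slice arr[1:4] covers indices [1, 2, 3] with values [15, 10, 9]. Replacing that slice with [67] (different length) produces [15, 67, 16, 16].

[15, 67, 16, 16]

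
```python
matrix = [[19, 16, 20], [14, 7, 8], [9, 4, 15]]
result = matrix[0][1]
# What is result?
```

matrix[0] = [19, 16, 20]. Taking column 1 of that row yields 16.

16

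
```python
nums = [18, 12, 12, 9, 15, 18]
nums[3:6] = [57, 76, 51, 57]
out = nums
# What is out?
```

nums starts as [18, 12, 12, 9, 15, 18] (length 6). The slice nums[3:6] covers indices [3, 4, 5] with values [9, 15, 18]. Replacing that slice with [57, 76, 51, 57] (different length) produces [18, 12, 12, 57, 76, 51, 57].

[18, 12, 12, 57, 76, 51, 57]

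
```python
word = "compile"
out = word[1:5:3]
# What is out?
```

word has length 7. The slice word[1:5:3] selects indices [1, 4] (1->'o', 4->'i'), giving 'oi'.

'oi'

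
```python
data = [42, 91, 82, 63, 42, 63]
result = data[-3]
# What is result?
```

data has length 6. Negative index -3 maps to positive index 6 + (-3) = 3. data[3] = 63.

63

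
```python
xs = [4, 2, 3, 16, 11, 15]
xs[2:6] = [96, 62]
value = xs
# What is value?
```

xs starts as [4, 2, 3, 16, 11, 15] (length 6). The slice xs[2:6] covers indices [2, 3, 4, 5] with values [3, 16, 11, 15]. Replacing that slice with [96, 62] (different length) produces [4, 2, 96, 62].

[4, 2, 96, 62]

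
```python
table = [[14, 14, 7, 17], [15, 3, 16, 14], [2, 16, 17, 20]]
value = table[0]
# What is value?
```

table has 3 rows. Row 0 is [14, 14, 7, 17].

[14, 14, 7, 17]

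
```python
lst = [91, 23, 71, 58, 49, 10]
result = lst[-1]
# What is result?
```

lst has length 6. Negative index -1 maps to positive index 6 + (-1) = 5. lst[5] = 10.

10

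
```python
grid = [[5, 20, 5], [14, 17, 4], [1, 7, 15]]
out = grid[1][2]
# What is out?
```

grid[1] = [14, 17, 4]. Taking column 2 of that row yields 4.

4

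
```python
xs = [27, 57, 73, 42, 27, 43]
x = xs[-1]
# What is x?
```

xs has length 6. Negative index -1 maps to positive index 6 + (-1) = 5. xs[5] = 43.

43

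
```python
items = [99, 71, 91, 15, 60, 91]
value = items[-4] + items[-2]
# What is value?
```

items has length 6. Negative index -4 maps to positive index 6 + (-4) = 2. items[2] = 91.
items has length 6. Negative index -2 maps to positive index 6 + (-2) = 4. items[4] = 60.
Sum: 91 + 60 = 151.

151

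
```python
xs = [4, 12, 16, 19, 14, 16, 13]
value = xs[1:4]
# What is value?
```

xs has length 7. The slice xs[1:4] selects indices [1, 2, 3] (1->12, 2->16, 3->19), giving [12, 16, 19].

[12, 16, 19]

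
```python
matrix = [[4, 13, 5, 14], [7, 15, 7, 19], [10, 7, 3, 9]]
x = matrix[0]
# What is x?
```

matrix has 3 rows. Row 0 is [4, 13, 5, 14].

[4, 13, 5, 14]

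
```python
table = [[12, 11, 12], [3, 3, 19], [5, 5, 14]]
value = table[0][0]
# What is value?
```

table[0] = [12, 11, 12]. Taking column 0 of that row yields 12.

12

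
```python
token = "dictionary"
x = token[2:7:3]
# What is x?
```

token has length 10. The slice token[2:7:3] selects indices [2, 5] (2->'c', 5->'o'), giving 'co'.

'co'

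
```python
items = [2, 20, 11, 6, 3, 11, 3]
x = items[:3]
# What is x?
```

items has length 7. The slice items[:3] selects indices [0, 1, 2] (0->2, 1->20, 2->11), giving [2, 20, 11].

[2, 20, 11]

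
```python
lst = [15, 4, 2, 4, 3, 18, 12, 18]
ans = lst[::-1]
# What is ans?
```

lst has length 8. The slice lst[::-1] selects indices [7, 6, 5, 4, 3, 2, 1, 0] (7->18, 6->12, 5->18, 4->3, 3->4, 2->2, 1->4, 0->15), giving [18, 12, 18, 3, 4, 2, 4, 15].

[18, 12, 18, 3, 4, 2, 4, 15]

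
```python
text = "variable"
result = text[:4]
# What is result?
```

text has length 8. The slice text[:4] selects indices [0, 1, 2, 3] (0->'v', 1->'a', 2->'r', 3->'i'), giving 'vari'.

'vari'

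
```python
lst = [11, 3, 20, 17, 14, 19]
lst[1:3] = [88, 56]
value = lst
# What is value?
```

lst starts as [11, 3, 20, 17, 14, 19] (length 6). The slice lst[1:3] covers indices [1, 2] with values [3, 20]. Replacing that slice with [88, 56] (same length) produces [11, 88, 56, 17, 14, 19].

[11, 88, 56, 17, 14, 19]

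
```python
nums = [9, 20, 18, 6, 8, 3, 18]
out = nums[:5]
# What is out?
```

nums has length 7. The slice nums[:5] selects indices [0, 1, 2, 3, 4] (0->9, 1->20, 2->18, 3->6, 4->8), giving [9, 20, 18, 6, 8].

[9, 20, 18, 6, 8]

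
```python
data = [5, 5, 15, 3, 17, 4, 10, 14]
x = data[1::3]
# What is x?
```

data has length 8. The slice data[1::3] selects indices [1, 4, 7] (1->5, 4->17, 7->14), giving [5, 17, 14].

[5, 17, 14]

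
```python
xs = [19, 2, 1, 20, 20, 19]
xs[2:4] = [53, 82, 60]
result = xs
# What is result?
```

xs starts as [19, 2, 1, 20, 20, 19] (length 6). The slice xs[2:4] covers indices [2, 3] with values [1, 20]. Replacing that slice with [53, 82, 60] (different length) produces [19, 2, 53, 82, 60, 20, 19].

[19, 2, 53, 82, 60, 20, 19]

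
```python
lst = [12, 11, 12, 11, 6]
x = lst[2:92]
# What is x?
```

lst has length 5. The slice lst[2:92] selects indices [2, 3, 4] (2->12, 3->11, 4->6), giving [12, 11, 6].

[12, 11, 6]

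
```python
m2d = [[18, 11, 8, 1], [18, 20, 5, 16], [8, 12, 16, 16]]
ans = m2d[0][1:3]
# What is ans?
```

m2d[0] = [18, 11, 8, 1]. m2d[0] has length 4. The slice m2d[0][1:3] selects indices [1, 2] (1->11, 2->8), giving [11, 8].

[11, 8]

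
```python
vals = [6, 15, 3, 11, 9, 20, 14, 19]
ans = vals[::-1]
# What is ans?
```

vals has length 8. The slice vals[::-1] selects indices [7, 6, 5, 4, 3, 2, 1, 0] (7->19, 6->14, 5->20, 4->9, 3->11, 2->3, 1->15, 0->6), giving [19, 14, 20, 9, 11, 3, 15, 6].

[19, 14, 20, 9, 11, 3, 15, 6]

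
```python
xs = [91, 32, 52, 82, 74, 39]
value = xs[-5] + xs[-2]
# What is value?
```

xs has length 6. Negative index -5 maps to positive index 6 + (-5) = 1. xs[1] = 32.
xs has length 6. Negative index -2 maps to positive index 6 + (-2) = 4. xs[4] = 74.
Sum: 32 + 74 = 106.

106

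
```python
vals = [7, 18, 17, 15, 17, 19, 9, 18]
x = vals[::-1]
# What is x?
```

vals has length 8. The slice vals[::-1] selects indices [7, 6, 5, 4, 3, 2, 1, 0] (7->18, 6->9, 5->19, 4->17, 3->15, 2->17, 1->18, 0->7), giving [18, 9, 19, 17, 15, 17, 18, 7].

[18, 9, 19, 17, 15, 17, 18, 7]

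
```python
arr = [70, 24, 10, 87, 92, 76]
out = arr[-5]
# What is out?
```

arr has length 6. Negative index -5 maps to positive index 6 + (-5) = 1. arr[1] = 24.

24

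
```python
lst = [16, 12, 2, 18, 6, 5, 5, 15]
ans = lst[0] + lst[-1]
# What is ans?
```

lst has length 8. lst[0] = 16.
lst has length 8. Negative index -1 maps to positive index 8 + (-1) = 7. lst[7] = 15.
Sum: 16 + 15 = 31.

31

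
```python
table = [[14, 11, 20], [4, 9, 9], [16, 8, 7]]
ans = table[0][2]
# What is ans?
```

table[0] = [14, 11, 20]. Taking column 2 of that row yields 20.

20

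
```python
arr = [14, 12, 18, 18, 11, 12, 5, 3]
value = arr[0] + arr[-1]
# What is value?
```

arr has length 8. arr[0] = 14.
arr has length 8. Negative index -1 maps to positive index 8 + (-1) = 7. arr[7] = 3.
Sum: 14 + 3 = 17.

17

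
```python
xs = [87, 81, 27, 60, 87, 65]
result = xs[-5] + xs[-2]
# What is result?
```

xs has length 6. Negative index -5 maps to positive index 6 + (-5) = 1. xs[1] = 81.
xs has length 6. Negative index -2 maps to positive index 6 + (-2) = 4. xs[4] = 87.
Sum: 81 + 87 = 168.

168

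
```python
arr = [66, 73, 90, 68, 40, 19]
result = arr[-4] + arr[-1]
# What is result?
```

arr has length 6. Negative index -4 maps to positive index 6 + (-4) = 2. arr[2] = 90.
arr has length 6. Negative index -1 maps to positive index 6 + (-1) = 5. arr[5] = 19.
Sum: 90 + 19 = 109.

109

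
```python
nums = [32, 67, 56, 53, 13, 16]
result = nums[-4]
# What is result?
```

nums has length 6. Negative index -4 maps to positive index 6 + (-4) = 2. nums[2] = 56.

56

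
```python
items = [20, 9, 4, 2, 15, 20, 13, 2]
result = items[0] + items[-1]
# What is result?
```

items has length 8. items[0] = 20.
items has length 8. Negative index -1 maps to positive index 8 + (-1) = 7. items[7] = 2.
Sum: 20 + 2 = 22.

22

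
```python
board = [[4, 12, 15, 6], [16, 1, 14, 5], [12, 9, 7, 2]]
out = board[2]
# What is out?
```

board has 3 rows. Row 2 is [12, 9, 7, 2].

[12, 9, 7, 2]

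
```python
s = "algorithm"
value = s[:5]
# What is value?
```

s has length 9. The slice s[:5] selects indices [0, 1, 2, 3, 4] (0->'a', 1->'l', 2->'g', 3->'o', 4->'r'), giving 'algor'.

'algor'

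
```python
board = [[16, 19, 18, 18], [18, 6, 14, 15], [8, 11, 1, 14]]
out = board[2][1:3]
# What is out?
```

board[2] = [8, 11, 1, 14]. board[2] has length 4. The slice board[2][1:3] selects indices [1, 2] (1->11, 2->1), giving [11, 1].

[11, 1]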